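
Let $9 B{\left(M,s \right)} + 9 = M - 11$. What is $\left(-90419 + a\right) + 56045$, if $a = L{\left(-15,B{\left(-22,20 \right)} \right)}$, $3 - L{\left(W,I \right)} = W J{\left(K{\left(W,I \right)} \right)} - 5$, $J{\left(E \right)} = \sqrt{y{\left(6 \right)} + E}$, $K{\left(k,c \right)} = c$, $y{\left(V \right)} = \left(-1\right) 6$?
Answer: $-34366 + 20 i \sqrt{6} \approx -34366.0 + 48.99 i$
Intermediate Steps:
$y{\left(V \right)} = -6$
$J{\left(E \right)} = \sqrt{-6 + E}$
$B{\left(M,s \right)} = - \frac{20}{9} + \frac{M}{9}$ ($B{\left(M,s \right)} = -1 + \frac{M - 11}{9} = -1 + \frac{-11 + M}{9} = -1 + \left(- \frac{11}{9} + \frac{M}{9}\right) = - \frac{20}{9} + \frac{M}{9}$)
$L{\left(W,I \right)} = 8 - W \sqrt{-6 + I}$ ($L{\left(W,I \right)} = 3 - \left(W \sqrt{-6 + I} - 5\right) = 3 - \left(-5 + W \sqrt{-6 + I}\right) = 8 - W \sqrt{-6 + I}$)
$a = 8 + 20 i \sqrt{6}$ ($a = 8 - - 15 \sqrt{-6 + \left(- \frac{20}{9} + \frac{1}{9} \left(-22\right)\right)} = 8 - - 15 \sqrt{-6 - \frac{14}{3}} = 8 - - 15 \sqrt{- \frac{32}{3}} = 8 - - 15 \frac{4 i \sqrt{6}}{3} = 8 + 20 i \sqrt{6} \approx 8.0 + 48.99 i$)
$\left(-90419 + a\right) + 56045 = \left(-90419 + \left(8 + 20 i \sqrt{6}\right)\right) + 56045 = \left(-90411 + 20 i \sqrt{6}\right) + 56045 = -34366 + 20 i \sqrt{6}$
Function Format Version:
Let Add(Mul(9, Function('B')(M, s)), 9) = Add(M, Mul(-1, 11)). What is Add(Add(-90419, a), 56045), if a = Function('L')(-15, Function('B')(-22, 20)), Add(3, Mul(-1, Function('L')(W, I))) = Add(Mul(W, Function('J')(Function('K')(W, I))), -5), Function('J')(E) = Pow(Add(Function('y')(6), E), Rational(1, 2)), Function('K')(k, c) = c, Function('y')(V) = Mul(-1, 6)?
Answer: Add(-34366, Mul(20, I, Pow(6, Rational(1, 2)))) ≈ Add(-34366., Mul(48.990, I))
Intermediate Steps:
Function('y')(V) = -6
Function('J')(E) = Pow(Add(-6, E), Rational(1, 2))
Function('B')(M, s) = Add(Rational(-20, 9), Mul(Rational(1, 9), M)) (Function('B')(M, s) = Add(-1, Mul(Rational(1, 9), Add(M, Mul(-1, 11)))) = Add(-1, Mul(Rational(1, 9), Add(M, -11))) = Add(-1, Mul(Rational(1, 9), Add(-11, M))) = Add(-1, Add(Rational(-11, 9), Mul(Rational(1, 9), M))) = Add(Rational(-20, 9), Mul(Rational(1, 9), M)))
Function('L')(W, I) = Add(8, Mul(-1, W, Pow(Add(-6, I), Rational(1, 2)))) (Function('L')(W, I) = Add(3, Mul(-1, Add(Mul(W, Pow(Add(-6, I), Rational(1, 2))), -5))) = Add(3, Mul(-1, Add(-5, Mul(W, Pow(Add(-6, I), Rational(1, 2)))))) = Add(3, Add(5, Mul(-1, W, Pow(Add(-6, I), Rational(1, 2))))) = Add(8, Mul(-1, W, Pow(Add(-6, I), Rational(1, 2)))))
a = Add(8, Mul(20, I, Pow(6, Rational(1, 2)))) (a = Add(8, Mul(-1, -15, Pow(Add(-6, Add(Rational(-20, 9), Mul(Rational(1, 9), -22))), Rational(1, 2)))) = Add(8, Mul(-1, -15, Pow(Add(-6, Add(Rational(-20, 9), Rational(-22, 9))), Rational(1, 2)))) = Add(8, Mul(-1, -15, Pow(Add(-6, Rational(-14, 3)), Rational(1, 2)))) = Add(8, Mul(-1, -15, Pow(Rational(-32, 3), Rational(1, 2)))) = Add(8, Mul(-1, -15, Mul(Rational(4, 3), I, Pow(6, Rational(1, 2))))) = Add(8, Mul(20, I, Pow(6, Rational(1, 2)))) ≈ Add(8.0000, Mul(48.990, I)))
Add(Add(-90419, a), 56045) = Add(Add(-90419, Add(8, Mul(20, I, Pow(6, Rational(1, 2))))), 56045) = Add(Add(-90411, Mul(20, I, Pow(6, Rational(1, 2)))), 56045) = Add(-34366, Mul(20, I, Pow(6, Rational(1, 2))))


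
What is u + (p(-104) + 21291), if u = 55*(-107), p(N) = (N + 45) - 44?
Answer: 15303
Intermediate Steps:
p(N) = 1 + N (p(N) = (45 + N) - 44 = 1 + N)
u = -5885
u + (p(-104) + 21291) = -5885 + ((1 - 104) + 21291) = -5885 + (-103 + 21291) = -5885 + 21188 = 15303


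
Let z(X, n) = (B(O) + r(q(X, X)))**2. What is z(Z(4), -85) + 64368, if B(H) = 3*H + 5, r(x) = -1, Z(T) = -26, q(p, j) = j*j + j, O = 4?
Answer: 64624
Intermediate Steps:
q(p, j) = j + j**2 (q(p, j) = j**2 + j = j + j**2)
B(H) = 5 + 3*H
z(X, n) = 256 (z(X, n) = ((5 + 3*4) - 1)**2 = ((5 + 12) - 1)**2 = (17 - 1)**2 = 16**2 = 256)
z(Z(4), -85) + 64368 = 256 + 64368 = 64624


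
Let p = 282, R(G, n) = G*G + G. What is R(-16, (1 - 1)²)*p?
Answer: 67680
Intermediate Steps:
R(G, n) = G + G² (R(G, n) = G² + G = G + G²)
R(-16, (1 - 1)²)*p = -16*(1 - 16)*282 = -16*(-15)*282 = 240*282 = 67680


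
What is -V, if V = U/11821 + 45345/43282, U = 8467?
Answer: -902491939/511636522 ≈ -1.7639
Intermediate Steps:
V = 902491939/511636522 (V = 8467/11821 + 45345/43282 = 902491939/511636522 ≈ 1.7639)
-V = -1*902491939/511636522 = -902491939/511636522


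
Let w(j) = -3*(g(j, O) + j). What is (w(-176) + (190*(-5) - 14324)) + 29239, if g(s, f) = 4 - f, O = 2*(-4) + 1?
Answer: 14460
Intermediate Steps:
O = -7 (O = -8 + 1 = -7)
w(j) = -33 - 3*j (w(j) = -3*((4 - 1*(-7)) + j) = -3*((4 + 7) + j) = -3*(11 + j) = -33 - 3*j)
(w(-176) + (190*(-5) - 14324)) + 29239 = ((-33 - 3*(-176)) + (190*(-5) - 14324)) + 29239 = ((-33 + 528) + (-950 - 14324)) + 29239 = (495 - 15274) + 29239 = -14779 + 29239 = 14460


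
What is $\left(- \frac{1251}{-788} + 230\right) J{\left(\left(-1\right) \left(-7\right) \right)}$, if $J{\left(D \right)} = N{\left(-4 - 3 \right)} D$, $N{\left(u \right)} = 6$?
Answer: $\frac{3832311}{394} \approx 9726.7$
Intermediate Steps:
$J{\left(D \right)} = 6 D$
$\left(- \frac{1251}{-788} + 230\right) J{\left(\left(-1\right) \left(-7\right) \right)} = \left(- \frac{1251}{-788} + 230\right) 6 \left(\left(-1\right) \left(-7\right)\right) = \left(\left(-1251\right) \left(- \frac{1}{788}\right) + 230\right) 6 \cdot 7 = \left(\frac{1251}{788} + 230\right) 42 = \frac{182491}{788} \cdot 42 = \frac{3832311}{394}$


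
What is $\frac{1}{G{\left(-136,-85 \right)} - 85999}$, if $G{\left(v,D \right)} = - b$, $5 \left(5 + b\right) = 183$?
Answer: $- \frac{5}{430153} \approx -1.1624 \cdot 10^{-5}$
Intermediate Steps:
$b = \frac{158}{5}$ ($b = -5 + \frac{1}{5} \cdot 183 = -5 + \frac{183}{5} = \frac{158}{5} \approx 31.6$)
$G{\left(v,D \right)} = - \frac{158}{5}$ ($G{\left(v,D \right)} = \left(-1\right) \frac{158}{5} = - \frac{158}{5}$)
$\frac{1}{G{\left(-136,-85 \right)} - 85999} = \frac{1}{- \frac{158}{5} - 85999} = \frac{1}{- \frac{430153}{5}} = - \frac{5}{430153}$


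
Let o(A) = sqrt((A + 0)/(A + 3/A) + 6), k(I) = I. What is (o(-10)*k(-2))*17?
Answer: -34*sqrt(73954)/103 ≈ -89.768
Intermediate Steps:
o(A) = sqrt(6 + A/(A + 3/A)) (o(A) = sqrt(A/(A + 3/A) + 6) = sqrt(6 + A/(A + 3/A)))
(o(-10)*k(-2))*17 = (sqrt((18 + 7*(-10)**2)/(3 + (-10)**2))*(-2))*17 = (sqrt((18 + 7*100)/(3 + 100))*(-2))*17 = (sqrt((18 + 700)/103)*(-2))*17 = (sqrt((1/103)*718)*(-2))*17 = (sqrt(718/103)*(-2))*17 = ((sqrt(73954)/103)*(-2))*17 = -2*sqrt(73954)/103*17 = -34*sqrt(73954)/103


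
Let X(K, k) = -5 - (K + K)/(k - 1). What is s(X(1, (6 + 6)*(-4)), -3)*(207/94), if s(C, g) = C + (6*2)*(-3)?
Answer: -415449/4606 ≈ -90.197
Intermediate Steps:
X(K, k) = -5 - 2*K/(-1 + k)
s(C, g) = -36 + C (s(C, g) = C + 12*(-3) = C - 36 = -36 + C)
s(X(1, (6 + 6)*(-4)), -3)*(207/94) = (-36 + (5 - 5*(6 + 6)*(-4) - 2*1)/(-1 + (6 + 6)*(-4)))*(207/94) = (-36 + (5 - 60*(-4) - 2)/(-1 + 12*(-4)))*(207*(1/94)) = (-36 + (5 - 5*(-48) - 2)/(-1 - 48))*(207/94) = (-36 + (5 + 240 - 2)/(-49))*(207/94) = (-36 - 1/49*243)*(207/94) = (-36 - 243/49)*(207/94) = -2007/49*207/94 = -415449/4606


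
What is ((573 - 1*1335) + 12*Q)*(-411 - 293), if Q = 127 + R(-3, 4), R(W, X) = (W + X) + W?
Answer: -519552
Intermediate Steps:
R(W, X) = X + 2*W
Q = 125 (Q = 127 + (4 + 2*(-3)) = 127 + (4 - 6) = 127 - 2 = 125)
((573 - 1*1335) + 12*Q)*(-411 - 293) = ((573 - 1*1335) + 12*125)*(-411 - 293) = ((573 - 1335) + 1500)*(-704) = (-762 + 1500)*(-704) = 738*(-704) = -519552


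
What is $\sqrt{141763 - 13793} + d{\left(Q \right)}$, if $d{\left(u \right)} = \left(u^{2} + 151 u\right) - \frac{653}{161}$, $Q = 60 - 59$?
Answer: $\frac{23819}{161} + \sqrt{127970} \approx 505.67$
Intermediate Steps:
$Q = 1$ ($Q = 60 - 59 = 1$)
$d{\left(u \right)} = - \frac{653}{161} + u^{2} + 151 u$ ($d{\left(u \right)} = \left(u^{2} + 151 u\right) - \frac{653}{161} = - \frac{653}{161} + u^{2} + 151 u$)
$\sqrt{141763 - 13793} + d{\left(Q \right)} = \sqrt{141763 - 13793} + \left(- \frac{653}{161} + 1^{2} + 151 \cdot 1\right) = \sqrt{127970} + \left(- \frac{653}{161} + 1 + 151\right) = \sqrt{127970} + \frac{23819}{161} = \frac{23819}{161} + \sqrt{127970}$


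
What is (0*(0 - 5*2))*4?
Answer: 0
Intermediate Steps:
(0*(0 - 5*2))*4 = (0*(0 - 10))*4 = (0*(-10))*4 = 0*4 = 0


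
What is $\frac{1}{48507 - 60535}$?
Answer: $- \frac{1}{12028} \approx -8.3139 \cdot 10^{-5}$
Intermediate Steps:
$\frac{1}{48507 - 60535} = \frac{1}{-12028} = - \frac{1}{12028}$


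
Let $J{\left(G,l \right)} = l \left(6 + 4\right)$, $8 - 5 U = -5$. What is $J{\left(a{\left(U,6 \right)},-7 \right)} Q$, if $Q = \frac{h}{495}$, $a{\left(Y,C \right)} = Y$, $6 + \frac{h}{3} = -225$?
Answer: $98$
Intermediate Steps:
$h = -693$ ($h = -18 + 3 \left(-225\right) = -18 - 675 = -693$)
$U = \frac{13}{5}$ ($U = \frac{8}{5} - -1 = \frac{8}{5} + 1 = \frac{13}{5} \approx 2.6$)
$J{\left(G,l \right)} = 10 l$ ($J{\left(G,l \right)} = l 10 = 10 l$)
$Q = - \frac{7}{5}$ ($Q = - \frac{693}{495} = \left(-693\right) \frac{1}{495} = - \frac{7}{5} \approx -1.4$)
$J{\left(a{\left(U,6 \right)},-7 \right)} Q = 10 \left(-7\right) \left(- \frac{7}{5}\right) = \left(-70\right) \left(- \frac{7}{5}\right) = 98$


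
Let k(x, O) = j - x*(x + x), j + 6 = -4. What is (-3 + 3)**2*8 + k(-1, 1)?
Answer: -12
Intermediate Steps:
j = -10 (j = -6 - 4 = -10)
k(x, O) = -10 - 2*x**2 (k(x, O) = -10 - x*(x + x) = -10 - x*2*x = -10 - 2*x**2)
(-3 + 3)**2*8 + k(-1, 1) = (-3 + 3)**2*8 + (-10 - 2*(-1)**2) = 0**2*8 + (-10 - 2*1) = 0*8 + (-10 - 2) = 0 - 12 = -12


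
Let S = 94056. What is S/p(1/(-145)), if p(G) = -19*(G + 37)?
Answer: -1136510/8493 ≈ -133.82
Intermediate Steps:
p(G) = -703 - 19*G (p(G) = -19*(37 + G) = -703 - 19*G)
S/p(1/(-145)) = 94056/(-703 - 19/(-145)) = 94056/(-703 - 19*(-1/145)) = 94056/(-703 + 19/145) = 94056/(-101916/145) = 94056*(-145/101916) = -1136510/8493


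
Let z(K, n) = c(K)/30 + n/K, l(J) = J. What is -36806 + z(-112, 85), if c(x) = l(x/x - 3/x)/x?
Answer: -2770223927/75264 ≈ -36807.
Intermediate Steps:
c(x) = (1 - 3/x)/x (c(x) = (x/x - 3/x)/x = (1 - 3/x)/x)
z(K, n) = n/K + (-3 + K)/(30*K**2) (z(K, n) = ((-3 + K)/K**2)/30 + n/K = ((-3 + K)/K**2)*(1/30) + n/K = (-3 + K)/(30*K**2) + n/K = n/K + (-3 + K)/(30*K**2))
-36806 + z(-112, 85) = -36806 + (1/30)*(-3 - 112 + 30*(-112)*85)/(-112)**2 = -36806 + (1/30)*(1/12544)*(-3 - 112 - 285600) = -36806 + (1/30)*(1/12544)*(-285715) = -36806 - 57143/75264 = -2770223927/75264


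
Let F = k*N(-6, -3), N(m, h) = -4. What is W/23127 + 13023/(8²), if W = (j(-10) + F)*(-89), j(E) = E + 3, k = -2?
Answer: 301177225/1480128 ≈ 203.48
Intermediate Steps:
j(E) = 3 + E
F = 8 (F = -2*(-4) = 8)
W = -89 (W = ((3 - 10) + 8)*(-89) = (-7 + 8)*(-89) = 1*(-89) = -89)
W/23127 + 13023/(8²) = -89/23127 + 13023/(8²) = -89*1/23127 + 13023/64 = -89/23127 + 13023*(1/64) = -89/23127 + 13023/64 = 301177225/1480128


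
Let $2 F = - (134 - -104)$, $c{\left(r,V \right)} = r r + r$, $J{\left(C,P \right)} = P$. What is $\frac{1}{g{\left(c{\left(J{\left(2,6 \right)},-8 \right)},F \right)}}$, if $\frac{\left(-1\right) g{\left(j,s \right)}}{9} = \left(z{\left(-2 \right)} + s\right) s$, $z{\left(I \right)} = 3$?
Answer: $- \frac{1}{124236} \approx -8.0492 \cdot 10^{-6}$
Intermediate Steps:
$c{\left(r,V \right)} = r + r^{2}$ ($c{\left(r,V \right)} = r^{2} + r = r + r^{2}$)
$F = -119$ ($F = \frac{\left(-1\right) \left(134 - -104\right)}{2} = \frac{\left(-1\right) \left(134 + 104\right)}{2} = \frac{\left(-1\right) 238}{2} = \frac{1}{2} \left(-238\right) = -119$)
$g{\left(j,s \right)} = - 9 s \left(3 + s\right)$ ($g{\left(j,s \right)} = - 9 \left(3 + s\right) s = - 9 s \left(3 + s\right)$)
$\frac{1}{g{\left(c{\left(J{\left(2,6 \right)},-8 \right)},F \right)}} = \frac{1}{\left(-9\right) \left(-119\right) \left(3 - 119\right)} = \frac{1}{\left(-9\right) \left(-119\right) \left(-116\right)} = \frac{1}{-124236} = - \frac{1}{124236}$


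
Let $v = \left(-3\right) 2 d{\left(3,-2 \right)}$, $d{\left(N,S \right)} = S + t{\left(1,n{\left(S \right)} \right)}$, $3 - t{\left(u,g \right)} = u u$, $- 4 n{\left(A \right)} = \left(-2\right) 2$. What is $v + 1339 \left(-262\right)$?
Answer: $-350818$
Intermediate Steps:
$n{\left(A \right)} = 1$ ($n{\left(A \right)} = - \frac{\left(-2\right) 2}{4} = \left(- \frac{1}{4}\right) \left(-4\right) = 1$)
$t{\left(u,g \right)} = 3 - u^{2}$ ($t{\left(u,g \right)} = 3 - u u = 3 - u^{2}$)
$d{\left(N,S \right)} = 2 + S$ ($d{\left(N,S \right)} = S + \left(3 - 1^{2}\right) = S + \left(3 - 1\right) = S + 2 = 2 + S$)
$v = 0$ ($v = \left(-3\right) 2 \left(2 - 2\right) = \left(-6\right) 0 = 0$)
$v + 1339 \left(-262\right) = 0 + 1339 \left(-262\right) = 0 - 350818 = -350818$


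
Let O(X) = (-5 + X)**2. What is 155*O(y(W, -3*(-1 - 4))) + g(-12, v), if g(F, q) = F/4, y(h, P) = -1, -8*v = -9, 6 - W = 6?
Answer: 5577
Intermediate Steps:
W = 0 (W = 6 - 1*6 = 6 - 6 = 0)
v = 9/8 (v = -1/8*(-9) = 9/8 ≈ 1.1250)
g(F, q) = F/4 (g(F, q) = F*(1/4) = F/4)
155*O(y(W, -3*(-1 - 4))) + g(-12, v) = 155*(-5 - 1)**2 + (1/4)*(-12) = 155*(-6)**2 - 3 = 155*36 - 3 = 5580 - 3 = 5577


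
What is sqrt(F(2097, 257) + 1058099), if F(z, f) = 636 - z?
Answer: sqrt(1056638) ≈ 1027.9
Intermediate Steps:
sqrt(F(2097, 257) + 1058099) = sqrt((636 - 1*2097) + 1058099) = sqrt((636 - 2097) + 1058099) = sqrt(-1461 + 1058099) = sqrt(1056638)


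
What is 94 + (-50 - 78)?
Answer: -34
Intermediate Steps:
94 + (-50 - 78) = 94 - 128 = -34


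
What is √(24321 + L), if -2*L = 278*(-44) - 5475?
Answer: √132698/2 ≈ 182.14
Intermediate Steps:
L = 17707/2 (L = -(278*(-44) - 5475)/2 = -(-12232 - 5475)/2 = -½*(-17707) = 17707/2 ≈ 8853.5)
√(24321 + L) = √(24321 + 17707/2) = √(66349/2) = √132698/2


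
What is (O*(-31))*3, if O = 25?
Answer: -2325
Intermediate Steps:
(O*(-31))*3 = (25*(-31))*3 = -775*3 = -2325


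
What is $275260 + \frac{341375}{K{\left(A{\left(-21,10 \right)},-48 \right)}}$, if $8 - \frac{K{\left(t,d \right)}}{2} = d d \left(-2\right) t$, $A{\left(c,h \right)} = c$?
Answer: $\frac{10653594765}{38704} \approx 2.7526 \cdot 10^{5}$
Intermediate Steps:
$K{\left(t,d \right)} = 16 + 4 t d^{2}$ ($K{\left(t,d \right)} = 16 - 2 d d \left(-2\right) t = 16 - 2 d \left(- 2 d\right) t = 16 - 2 - 2 d^{2} t = 16 - 2 \left(- 2 t d^{2}\right) = 16 + 4 t d^{2}$)
$275260 + \frac{341375}{K{\left(A{\left(-21,10 \right)},-48 \right)}} = 275260 + \frac{341375}{16 + 4 \left(-21\right) \left(-48\right)^{2}} = 275260 + \frac{341375}{16 + 4 \left(-21\right) 2304} = 275260 + \frac{341375}{16 - 193536} = 275260 + \frac{341375}{-193520} = 275260 + 341375 \left(- \frac{1}{193520}\right) = 275260 - \frac{68275}{38704} = \frac{10653594765}{38704}$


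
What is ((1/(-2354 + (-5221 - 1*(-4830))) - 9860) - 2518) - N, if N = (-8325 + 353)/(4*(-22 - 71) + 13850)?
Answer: -228964178959/18498555 ≈ -12377.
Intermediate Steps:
N = -3986/6739 (N = -7972/(4*(-93) + 13850) = -7972/(-372 + 13850) = -7972/13478 = -7972*1/13478 = -3986/6739 ≈ -0.59148)
((1/(-2354 + (-5221 - 1*(-4830))) - 9860) - 2518) - N = ((1/(-2354 + (-5221 - 1*(-4830))) - 9860) - 2518) - 1*(-3986/6739) = ((1/(-2354 + (-5221 + 4830)) - 9860) - 2518) + 3986/6739 = ((1/(-2354 - 391) - 9860) - 2518) + 3986/6739 = ((1/(-2745) - 9860) - 2518) + 3986/6739 = ((-1/2745 - 9860) - 2518) + 3986/6739 = (-27065701/2745 - 2518) + 3986/6739 = -33977611/2745 + 3986/6739 = -228964178959/18498555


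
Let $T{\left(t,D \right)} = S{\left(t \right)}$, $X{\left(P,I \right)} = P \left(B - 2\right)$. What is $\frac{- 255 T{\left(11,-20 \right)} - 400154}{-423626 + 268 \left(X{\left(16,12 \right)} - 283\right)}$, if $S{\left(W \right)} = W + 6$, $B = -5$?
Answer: $\frac{404489}{529486} \approx 0.76393$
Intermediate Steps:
$S{\left(W \right)} = 6 + W$
$X{\left(P,I \right)} = - 7 P$ ($X{\left(P,I \right)} = P \left(-5 - 2\right) = P \left(-7\right) = - 7 P$)
$T{\left(t,D \right)} = 6 + t$
$\frac{- 255 T{\left(11,-20 \right)} - 400154}{-423626 + 268 \left(X{\left(16,12 \right)} - 283\right)} = \frac{- 255 \left(6 + 11\right) - 400154}{-423626 + 268 \left(\left(-7\right) 16 - 283\right)} = \frac{\left(-255\right) 17 - 400154}{-423626 + 268 \left(-112 - 283\right)} = \frac{-4335 - 400154}{-423626 + 268 \left(-395\right)} = - \frac{404489}{-423626 - 105860} = - \frac{404489}{-529486} = \left(-404489\right) \left(- \frac{1}{529486}\right) = \frac{404489}{529486}$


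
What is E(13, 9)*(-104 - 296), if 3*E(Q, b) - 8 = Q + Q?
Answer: -13600/3 ≈ -4533.3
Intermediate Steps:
E(Q, b) = 8/3 + 2*Q/3 (E(Q, b) = 8/3 + (Q + Q)/3 = 8/3 + (2*Q)/3 = 8/3 + 2*Q/3)
E(13, 9)*(-104 - 296) = (8/3 + (2/3)*13)*(-104 - 296) = (8/3 + 26/3)*(-400) = (34/3)*(-400) = -13600/3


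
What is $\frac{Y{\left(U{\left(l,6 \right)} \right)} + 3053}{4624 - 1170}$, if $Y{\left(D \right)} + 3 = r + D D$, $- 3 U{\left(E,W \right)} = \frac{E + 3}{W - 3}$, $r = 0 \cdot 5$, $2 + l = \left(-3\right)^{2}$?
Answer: $\frac{123575}{139887} \approx 0.88339$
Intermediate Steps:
$l = 7$ ($l = -2 + \left(-3\right)^{2} = -2 + 9 = 7$)
$r = 0$
$U{\left(E,W \right)} = - \frac{3 + E}{3 \left(-3 + W\right)}$ ($U{\left(E,W \right)} = - \frac{\left(E + 3\right) \frac{1}{W - 3}}{3} = - \frac{\left(3 + E\right) \frac{1}{-3 + W}}{3} = - \frac{\frac{1}{-3 + W} \left(3 + E\right)}{3} = - \frac{3 + E}{3 \left(-3 + W\right)}$)
$Y{\left(D \right)} = -3 + D^{2}$ ($Y{\left(D \right)} = -3 + \left(0 + D D\right) = -3 + \left(0 + D^{2}\right) = -3 + D^{2}$)
$\frac{Y{\left(U{\left(l,6 \right)} \right)} + 3053}{4624 - 1170} = \frac{\left(-3 + \left(\frac{-3 - 7}{3 \left(-3 + 6\right)}\right)^{2}\right) + 3053}{4624 - 1170} = \frac{\left(-3 + \left(\frac{-3 - 7}{3 \cdot 3}\right)^{2}\right) + 3053}{3454} = \left(\left(-3 + \left(\frac{1}{3} \cdot \frac{1}{3} \left(-10\right)\right)^{2}\right) + 3053\right) \frac{1}{3454} = \left(\left(-3 + \left(- \frac{10}{9}\right)^{2}\right) + 3053\right) \frac{1}{3454} = \left(\left(-3 + \frac{100}{81}\right) + 3053\right) \frac{1}{3454} = \left(- \frac{143}{81} + 3053\right) \frac{1}{3454} = \frac{247150}{81} \cdot \frac{1}{3454} = \frac{123575}{139887}$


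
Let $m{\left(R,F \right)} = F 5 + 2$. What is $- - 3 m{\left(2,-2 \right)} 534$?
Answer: $-12816$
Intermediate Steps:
$m{\left(R,F \right)} = 2 + 5 F$ ($m{\left(R,F \right)} = 5 F + 2 = 2 + 5 F$)
$- - 3 m{\left(2,-2 \right)} 534 = - - 3 \left(2 + 5 \left(-2\right)\right) 534 = - - 3 \left(2 - 10\right) 534 = - \left(-3\right) \left(-8\right) 534 = - 24 \cdot 534 = \left(-1\right) 12816 = -12816$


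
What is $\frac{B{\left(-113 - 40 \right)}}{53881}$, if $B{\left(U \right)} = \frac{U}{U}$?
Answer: $\frac{1}{53881} \approx 1.8559 \cdot 10^{-5}$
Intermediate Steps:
$B{\left(U \right)} = 1$
$\frac{B{\left(-113 - 40 \right)}}{53881} = 1 \cdot \frac{1}{53881} = \frac{1}{53881}$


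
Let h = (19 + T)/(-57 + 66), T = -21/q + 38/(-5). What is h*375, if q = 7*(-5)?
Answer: 500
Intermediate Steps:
q = -35
T = -7 (T = -21/(-35) + 38/(-5) = -21*(-1/35) + 38*(-⅕) = ⅗ - 38/5 = -7)
h = 4/3 (h = (19 - 7)/(-57 + 66) = 12/9 = 12*(⅑) = 4/3 ≈ 1.3333)
h*375 = (4/3)*375 = 500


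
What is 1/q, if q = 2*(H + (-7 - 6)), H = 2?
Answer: -1/22 ≈ -0.045455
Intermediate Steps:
q = -22 (q = 2*(2 + (-7 - 6)) = 2*(2 - 13) = 2*(-11) = -22)
1/q = 1/(-22) = -1/22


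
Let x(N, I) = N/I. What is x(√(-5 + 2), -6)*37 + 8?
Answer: 8 - 37*I*√3/6 ≈ 8.0 - 10.681*I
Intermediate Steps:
x(√(-5 + 2), -6)*37 + 8 = (√(-5 + 2)/(-6))*37 + 8 = (√(-3)*(-⅙))*37 + 8 = ((I*√3)*(-⅙))*37 + 8 = -I*√3/6*37 + 8 = -37*I*√3/6 + 8 = 8 - 37*I*√3/6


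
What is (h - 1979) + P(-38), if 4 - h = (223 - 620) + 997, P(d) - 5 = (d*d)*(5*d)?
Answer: -276930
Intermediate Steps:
P(d) = 5 + 5*d**3 (P(d) = 5 + (d*d)*(5*d) = 5 + d**2*(5*d) = 5 + 5*d**3)
h = -596 (h = 4 - ((223 - 620) + 997) = 4 - (-397 + 997) = 4 - 1*600 = 4 - 600 = -596)
(h - 1979) + P(-38) = (-596 - 1979) + (5 + 5*(-38)**3) = -2575 + (5 + 5*(-54872)) = -2575 + (5 - 274360) = -2575 - 274355 = -276930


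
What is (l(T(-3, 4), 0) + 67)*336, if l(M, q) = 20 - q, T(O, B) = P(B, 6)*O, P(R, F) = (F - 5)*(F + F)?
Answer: 29232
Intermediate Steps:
P(R, F) = 2*F*(-5 + F) (P(R, F) = (-5 + F)*(2*F) = 2*F*(-5 + F))
T(O, B) = 12*O (T(O, B) = (2*6*(-5 + 6))*O = (2*6*1)*O = 12*O)
(l(T(-3, 4), 0) + 67)*336 = ((20 - 1*0) + 67)*336 = ((20 + 0) + 67)*336 = (20 + 67)*336 = 87*336 = 29232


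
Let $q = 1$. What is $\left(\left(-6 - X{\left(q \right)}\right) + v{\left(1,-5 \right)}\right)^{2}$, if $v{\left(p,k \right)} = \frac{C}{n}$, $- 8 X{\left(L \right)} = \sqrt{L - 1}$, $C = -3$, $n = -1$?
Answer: $9$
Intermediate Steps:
$X{\left(L \right)} = - \frac{\sqrt{-1 + L}}{8}$ ($X{\left(L \right)} = - \frac{\sqrt{L - 1}}{8} = - \frac{\sqrt{-1 + L}}{8}$)
$v{\left(p,k \right)} = 3$ ($v{\left(p,k \right)} = - \frac{3}{-1} = \left(-3\right) \left(-1\right) = 3$)
$\left(\left(-6 - X{\left(q \right)}\right) + v{\left(1,-5 \right)}\right)^{2} = \left(\left(-6 - - \frac{\sqrt{-1 + 1}}{8}\right) + 3\right)^{2} = \left(\left(-6 - - \frac{\sqrt{0}}{8}\right) + 3\right)^{2} = \left(\left(-6 - \left(- \frac{1}{8}\right) 0\right) + 3\right)^{2} = \left(\left(-6 - 0\right) + 3\right)^{2} = \left(\left(-6 + 0\right) + 3\right)^{2} = \left(-6 + 3\right)^{2} = \left(-3\right)^{2} = 9$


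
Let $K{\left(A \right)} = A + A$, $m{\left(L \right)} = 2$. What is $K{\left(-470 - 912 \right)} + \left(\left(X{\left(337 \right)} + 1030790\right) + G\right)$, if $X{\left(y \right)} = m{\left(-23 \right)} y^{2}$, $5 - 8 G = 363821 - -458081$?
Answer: $\frac{9219415}{8} \approx 1.1524 \cdot 10^{6}$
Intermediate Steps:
$K{\left(A \right)} = 2 A$
$G = - \frac{821897}{8}$ ($G = \frac{5}{8} - \frac{363821 - -458081}{8} = \frac{5}{8} - \frac{363821 + 458081}{8} = \frac{5}{8} - \frac{410951}{4} = - \frac{821897}{8} \approx -1.0274 \cdot 10^{5}$)
$X{\left(y \right)} = 2 y^{2}$
$K{\left(-470 - 912 \right)} + \left(\left(X{\left(337 \right)} + 1030790\right) + G\right) = 2 \left(-470 - 912\right) + \left(\left(2 \cdot 337^{2} + 1030790\right) - \frac{821897}{8}\right) = 2 \left(-1382\right) + \left(\left(2 \cdot 113569 + 1030790\right) - \frac{821897}{8}\right) = -2764 + \left(\left(227138 + 1030790\right) - \frac{821897}{8}\right) = -2764 + \left(1257928 - \frac{821897}{8}\right) = -2764 + \frac{9241527}{8} = \frac{9219415}{8}$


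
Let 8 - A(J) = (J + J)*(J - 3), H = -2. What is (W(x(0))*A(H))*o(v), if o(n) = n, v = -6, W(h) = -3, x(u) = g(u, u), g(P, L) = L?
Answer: -216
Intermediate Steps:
x(u) = u
A(J) = 8 - 2*J*(-3 + J) (A(J) = 8 - (J + J)*(J - 3) = 8 - 2*J*(-3 + J))
(W(x(0))*A(H))*o(v) = -3*(8 - 2*(-2)² + 6*(-2))*(-6) = -3*(8 - 2*4 - 12)*(-6) = -3*(8 - 8 - 12)*(-6) = -3*(-12)*(-6) = 36*(-6) = -216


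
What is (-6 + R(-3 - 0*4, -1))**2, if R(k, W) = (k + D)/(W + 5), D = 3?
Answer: 36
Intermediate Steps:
R(k, W) = (3 + k)/(5 + W) (R(k, W) = (k + 3)/(W + 5) = (3 + k)/(5 + W))
(-6 + R(-3 - 0*4, -1))**2 = (-6 + (3 + (-3 - 0*4))/(5 - 1))**2 = (-6 + (3 + (-3 - 1*0))/4)**2 = (-6 + (3 + (-3 + 0))/4)**2 = (-6 + (3 - 3)/4)**2 = (-6 + (1/4)*0)**2 = (-6 + 0)**2 = (-6)**2 = 36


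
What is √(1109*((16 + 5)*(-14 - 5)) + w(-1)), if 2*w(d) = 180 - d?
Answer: I*√1769602/2 ≈ 665.13*I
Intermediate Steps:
w(d) = 90 - d/2 (w(d) = (180 - d)/2 = 90 - d/2)
√(1109*((16 + 5)*(-14 - 5)) + w(-1)) = √(1109*((16 + 5)*(-14 - 5)) + (90 - ½*(-1))) = √(1109*(21*(-19)) + (90 + ½)) = √(1109*(-399) + 181/2) = √(-442491 + 181/2) = √(-884801/2) = I*√1769602/2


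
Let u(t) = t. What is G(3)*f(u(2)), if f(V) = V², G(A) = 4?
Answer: 16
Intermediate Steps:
G(3)*f(u(2)) = 4*2² = 4*4 = 16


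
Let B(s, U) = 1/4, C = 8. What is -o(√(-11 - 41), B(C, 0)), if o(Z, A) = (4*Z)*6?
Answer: -48*I*√13 ≈ -173.07*I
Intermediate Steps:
B(s, U) = ¼
o(Z, A) = 24*Z
-o(√(-11 - 41), B(C, 0)) = -24*√(-11 - 41) = -24*√(-52) = -24*2*I*√13 = -48*I*√13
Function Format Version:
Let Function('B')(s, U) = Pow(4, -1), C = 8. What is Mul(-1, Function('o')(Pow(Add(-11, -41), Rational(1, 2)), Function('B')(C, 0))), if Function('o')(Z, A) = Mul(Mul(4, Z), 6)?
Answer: Mul(-48, I, Pow(13, Rational(1, 2))) ≈ Mul(-173.07, I)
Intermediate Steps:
Function('B')(s, U) = Rational(1, 4)
Function('o')(Z, A) = Mul(24, Z)
Mul(-1, Function('o')(Pow(Add(-11, -41), Rational(1, 2)), Function('B')(C, 0))) = Mul(-1, Mul(24, Pow(Add(-11, -41), Rational(1, 2)))) = Mul(-1, Mul(24, Pow(-52, Rational(1, 2)))) = Mul(-1, Mul(24, Mul(2, I, Pow(13, Rational(1, 2))))) = Mul(-1, Mul(48, I, Pow(13, Rational(1, 2)))) = Mul(-48, I, Pow(13, Rational(1, 2)))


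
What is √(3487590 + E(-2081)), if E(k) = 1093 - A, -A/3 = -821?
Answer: 2*√871555 ≈ 1867.1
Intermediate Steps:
A = 2463 (A = -3*(-821) = 2463)
E(k) = -1370 (E(k) = 1093 - 1*2463 = 1093 - 2463 = -1370)
√(3487590 + E(-2081)) = √(3487590 - 1370) = √3486220 = 2*√871555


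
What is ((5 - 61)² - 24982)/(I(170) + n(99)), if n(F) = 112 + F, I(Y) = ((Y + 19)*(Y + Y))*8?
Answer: -21846/514291 ≈ -0.042478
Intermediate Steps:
I(Y) = 16*Y*(19 + Y) (I(Y) = ((19 + Y)*(2*Y))*8 = (2*Y*(19 + Y))*8 = 16*Y*(19 + Y))
((5 - 61)² - 24982)/(I(170) + n(99)) = ((5 - 61)² - 24982)/(16*170*(19 + 170) + (112 + 99)) = ((-56)² - 24982)/(16*170*189 + 211) = (3136 - 24982)/(514080 + 211) = -21846/514291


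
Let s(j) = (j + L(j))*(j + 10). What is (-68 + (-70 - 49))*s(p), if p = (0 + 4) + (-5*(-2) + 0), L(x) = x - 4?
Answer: -107712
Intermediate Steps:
L(x) = -4 + x
p = 14 (p = 4 + (10 + 0) = 4 + 10 = 14)
s(j) = (-4 + 2*j)*(10 + j) (s(j) = (j + (-4 + j))*(j + 10) = (-4 + 2*j)*(10 + j))
(-68 + (-70 - 49))*s(p) = (-68 + (-70 - 49))*(-40 + 2*14**2 + 16*14) = (-68 - 119)*(-40 + 2*196 + 224) = -187*(-40 + 392 + 224) = -187*576 = -107712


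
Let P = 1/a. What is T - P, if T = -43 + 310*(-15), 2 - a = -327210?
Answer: -1535605917/327212 ≈ -4693.0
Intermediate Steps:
a = 327212 (a = 2 - 1*(-327210) = 2 + 327210 = 327212)
P = 1/327212 ≈ 3.0561e-6
T = -4693 (T = -43 - 4650 = -4693)
T - P = -4693 - 1*1/327212 = -4693 - 1/327212 = -1535605917/327212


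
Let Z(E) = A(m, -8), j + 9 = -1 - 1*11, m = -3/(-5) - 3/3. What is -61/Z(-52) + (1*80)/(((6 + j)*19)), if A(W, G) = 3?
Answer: -1175/57 ≈ -20.614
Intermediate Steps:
m = -2/5 (m = -3*(-1/5) - 3*1/3 = 3/5 - 1 = -2/5 ≈ -0.40000)
j = -21 (j = -9 + (-1 - 1*11) = -9 + (-1 - 11) = -9 - 12 = -21)
Z(E) = 3
-61/Z(-52) + (1*80)/(((6 + j)*19)) = -61/3 + (1*80)/(((6 - 21)*19)) = -61*1/3 + 80/((-15*19)) = -61/3 + 80/(-285) = -61/3 + 80*(-1/285) = -61/3 - 16/57 = -1175/57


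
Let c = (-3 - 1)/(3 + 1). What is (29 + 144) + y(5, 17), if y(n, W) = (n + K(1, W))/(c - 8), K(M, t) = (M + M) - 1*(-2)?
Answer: 172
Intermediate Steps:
c = -1 (c = -4/4 = -4*¼ = -1)
K(M, t) = 2 + 2*M (K(M, t) = 2*M + 2 = 2 + 2*M)
y(n, W) = -4/9 - n/9 (y(n, W) = (n + (2 + 2*1))/(-1 - 8) = (n + (2 + 2))/(-9) = (n + 4)*(-⅑) = (4 + n)*(-⅑) = -4/9 - n/9)
(29 + 144) + y(5, 17) = (29 + 144) + (-4/9 - ⅑*5) = 173 + (-4/9 - 5/9) = 173 - 1 = 172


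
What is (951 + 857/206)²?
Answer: 38715678169/42436 ≈ 9.1233e+5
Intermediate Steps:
(951 + 857/206)² = (196763/206)² = 38715678169/42436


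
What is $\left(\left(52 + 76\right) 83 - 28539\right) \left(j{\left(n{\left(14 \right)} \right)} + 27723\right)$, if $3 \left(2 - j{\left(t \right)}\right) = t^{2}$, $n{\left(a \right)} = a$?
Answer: $- \frac{1486568785}{3} \approx -4.9552 \cdot 10^{8}$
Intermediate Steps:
$j{\left(t \right)} = 2 - \frac{t^{2}}{3}$
$\left(\left(52 + 76\right) 83 - 28539\right) \left(j{\left(n{\left(14 \right)} \right)} + 27723\right) = \left(\left(52 + 76\right) 83 - 28539\right) \left(\left(2 - \frac{14^{2}}{3}\right) + 27723\right) = \left(128 \cdot 83 - 28539\right) \left(\left(2 - \frac{196}{3}\right) + 27723\right) = \left(10624 - 28539\right) \left(\left(2 - \frac{196}{3}\right) + 27723\right) = - 17915 \left(- \frac{190}{3} + 27723\right) = \left(-17915\right) \frac{82979}{3} = - \frac{1486568785}{3}$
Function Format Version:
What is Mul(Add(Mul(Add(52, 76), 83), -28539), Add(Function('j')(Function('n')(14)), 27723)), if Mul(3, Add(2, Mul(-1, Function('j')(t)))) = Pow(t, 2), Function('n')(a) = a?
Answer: Rational(-1486568785, 3) ≈ -4.9552e+8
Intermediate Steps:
Function('j')(t) = Add(2, Mul(Rational(-1, 3), Pow(t, 2)))
Mul(Add(Mul(Add(52, 76), 83), -28539), Add(Function('j')(Function('n')(14)), 27723)) = Mul(Add(Mul(Add(52, 76), 83), -28539), Add(Add(2, Mul(Rational(-1, 3), Pow(14, 2))), 27723)) = Mul(Add(Mul(128, 83), -28539), Add(Add(2, Mul(Rational(-1, 3), 196)), 27723)) = Mul(Add(10624, -28539), Add(Add(2, Rational(-196, 3)), 27723)) = Mul(-17915, Add(Rational(-190, 3), 27723)) = Mul(-17915, Rational(82979, 3)) = Rational(-1486568785, 3)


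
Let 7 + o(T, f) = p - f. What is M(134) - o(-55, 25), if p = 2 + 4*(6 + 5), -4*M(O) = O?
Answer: -95/2 ≈ -47.500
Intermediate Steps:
M(O) = -O/4
p = 46 (p = 2 + 4*11 = 2 + 44 = 46)
o(T, f) = 39 - f (o(T, f) = -7 + (46 - f) = 39 - f)
M(134) - o(-55, 25) = -¼*134 - (39 - 1*25) = -67/2 - (39 - 25) = -67/2 - 1*14 = -67/2 - 14 = -95/2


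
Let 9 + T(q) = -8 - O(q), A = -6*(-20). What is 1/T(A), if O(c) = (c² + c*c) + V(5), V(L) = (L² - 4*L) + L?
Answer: -1/28827 ≈ -3.4690e-5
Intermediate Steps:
V(L) = L² - 3*L
A = 120
O(c) = 10 + 2*c² (O(c) = (c² + c*c) + 5*(-3 + 5) = (c² + c²) + 5*2 = 2*c² + 10 = 10 + 2*c²)
T(q) = -27 - 2*q² (T(q) = -9 + (-8 - (10 + 2*q²)) = -9 + (-8 + (-10 - 2*q²)) = -9 + (-18 - 2*q²) = -27 - 2*q²)
1/T(A) = 1/(-27 - 2*120²) = 1/(-27 - 2*14400) = 1/(-27 - 28800) = 1/(-28827) = -1/28827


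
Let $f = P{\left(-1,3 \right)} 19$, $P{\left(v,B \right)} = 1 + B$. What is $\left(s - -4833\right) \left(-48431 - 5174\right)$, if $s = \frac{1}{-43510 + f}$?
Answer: $- \frac{11252575108205}{43434} \approx -2.5907 \cdot 10^{8}$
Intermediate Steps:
$f = 76$ ($f = \left(1 + 3\right) 19 = 4 \cdot 19 = 76$)
$s = - \frac{1}{43434}$ ($s = \frac{1}{-43510 + 76} = \frac{1}{-43434} = - \frac{1}{43434} \approx -2.3023 \cdot 10^{-5}$)
$\left(s - -4833\right) \left(-48431 - 5174\right) = \left(- \frac{1}{43434} - -4833\right) \left(-48431 - 5174\right) = \left(- \frac{1}{43434} + \left(-18004 + 22837\right)\right) \left(-53605\right) = \left(- \frac{1}{43434} + 4833\right) \left(-53605\right) = \frac{209916521}{43434} \left(-53605\right) = - \frac{11252575108205}{43434}$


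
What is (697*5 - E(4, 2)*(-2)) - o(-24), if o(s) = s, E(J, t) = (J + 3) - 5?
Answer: 3513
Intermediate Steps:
E(J, t) = -2 + J (E(J, t) = (3 + J) - 5 = -2 + J)
(697*5 - E(4, 2)*(-2)) - o(-24) = (697*5 - (-2 + 4)*(-2)) - 1*(-24) = (3485 - 2*(-2)) + 24 = (3485 - 1*(-4)) + 24 = (3485 + 4) + 24 = 3489 + 24 = 3513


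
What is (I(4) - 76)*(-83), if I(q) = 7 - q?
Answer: 6059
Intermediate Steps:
(I(4) - 76)*(-83) = ((7 - 1*4) - 76)*(-83) = ((7 - 4) - 76)*(-83) = (3 - 76)*(-83) = -73*(-83) = 6059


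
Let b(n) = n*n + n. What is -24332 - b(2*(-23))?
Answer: -26402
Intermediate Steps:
b(n) = n + n² (b(n) = n² + n = n + n²)
-24332 - b(2*(-23)) = -24332 - 2*(-23)*(1 + 2*(-23)) = -24332 - (-46)*(1 - 46) = -24332 - (-46)*(-45) = -24332 - 1*2070 = -24332 - 2070 = -26402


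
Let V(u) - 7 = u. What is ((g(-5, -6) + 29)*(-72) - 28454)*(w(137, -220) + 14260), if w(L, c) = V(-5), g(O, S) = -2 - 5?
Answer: -428401956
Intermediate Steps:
V(u) = 7 + u
g(O, S) = -7
w(L, c) = 2 (w(L, c) = 7 - 5 = 2)
((g(-5, -6) + 29)*(-72) - 28454)*(w(137, -220) + 14260) = ((-7 + 29)*(-72) - 28454)*(2 + 14260) = (22*(-72) - 28454)*14262 = (-1584 - 28454)*14262 = -30038*14262 = -428401956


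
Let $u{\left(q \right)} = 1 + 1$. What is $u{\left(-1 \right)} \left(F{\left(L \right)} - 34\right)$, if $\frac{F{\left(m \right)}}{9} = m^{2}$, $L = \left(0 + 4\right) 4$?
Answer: $4540$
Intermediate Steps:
$u{\left(q \right)} = 2$
$L = 16$ ($L = 4 \cdot 4 = 16$)
$F{\left(m \right)} = 9 m^{2}$
$u{\left(-1 \right)} \left(F{\left(L \right)} - 34\right) = 2 \left(9 \cdot 16^{2} - 34\right) = 2 \left(9 \cdot 256 - 34\right) = 2 \left(2304 - 34\right) = 2 \cdot 2270 = 4540$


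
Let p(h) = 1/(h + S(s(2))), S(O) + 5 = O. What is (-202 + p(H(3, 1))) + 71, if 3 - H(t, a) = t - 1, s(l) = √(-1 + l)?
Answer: -394/3 ≈ -131.33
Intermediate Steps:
S(O) = -5 + O
H(t, a) = 4 - t (H(t, a) = 3 - (t - 1) = 3 - (-1 + t) = 3 + (1 - t) = 4 - t)
p(h) = 1/(-4 + h) (p(h) = 1/(h + (-5 + √(-1 + 2))) = 1/(h + (-5 + √1)) = 1/(h + (-5 + 1)) = 1/(h - 4) = 1/(-4 + h))
(-202 + p(H(3, 1))) + 71 = (-202 + 1/(-4 + (4 - 1*3))) + 71 = (-202 + 1/(-4 + (4 - 3))) + 71 = (-202 + 1/(-4 + 1)) + 71 = (-202 + 1/(-3)) + 71 = (-202 - ⅓) + 71 = -607/3 + 71 = -394/3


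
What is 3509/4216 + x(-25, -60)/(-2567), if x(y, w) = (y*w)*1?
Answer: 157859/636616 ≈ 0.24797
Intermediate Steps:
x(y, w) = w*y (x(y, w) = (w*y)*1 = w*y)
3509/4216 + x(-25, -60)/(-2567) = 3509/4216 - 60*(-25)/(-2567) = 3509*(1/4216) + 1500*(-1/2567) = 3509/4216 - 1500/2567 = 157859/636616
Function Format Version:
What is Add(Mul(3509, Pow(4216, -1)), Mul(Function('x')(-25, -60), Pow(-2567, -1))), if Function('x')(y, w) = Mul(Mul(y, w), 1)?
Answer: Rational(157859, 636616) ≈ 0.24797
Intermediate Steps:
Function('x')(y, w) = Mul(w, y) (Function('x')(y, w) = Mul(Mul(w, y), 1) = Mul(w, y))
Add(Mul(3509, Pow(4216, -1)), Mul(Function('x')(-25, -60), Pow(-2567, -1))) = Add(Mul(3509, Pow(4216, -1)), Mul(Mul(-60, -25), Pow(-2567, -1))) = Add(Mul(3509, Rational(1, 4216)), Mul(1500, Rational(-1, 2567))) = Add(Rational(3509, 4216), Rational(-1500, 2567)) = Rational(157859, 636616)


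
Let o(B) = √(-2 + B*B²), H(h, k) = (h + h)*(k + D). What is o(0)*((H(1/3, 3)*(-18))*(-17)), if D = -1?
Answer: 408*I*√2 ≈ 577.0*I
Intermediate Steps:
H(h, k) = 2*h*(-1 + k) (H(h, k) = (h + h)*(k - 1) = (2*h)*(-1 + k) = 2*h*(-1 + k))
o(B) = √(-2 + B³)
o(0)*((H(1/3, 3)*(-18))*(-17)) = √(-2 + 0³)*(((2*(1/3)*(-1 + 3))*(-18))*(-17)) = √(-2 + 0)*(((2*(1*(⅓))*2)*(-18))*(-17)) = √(-2)*(((2*(⅓)*2)*(-18))*(-17)) = (I*√2)*(((4/3)*(-18))*(-17)) = (I*√2)*(-24*(-17)) = (I*√2)*408 = 408*I*√2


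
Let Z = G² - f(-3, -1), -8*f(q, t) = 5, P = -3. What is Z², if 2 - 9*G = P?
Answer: 366025/419904 ≈ 0.87169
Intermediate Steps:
G = 5/9 (G = 2/9 - ⅑*(-3) = 2/9 + ⅓ = 5/9 ≈ 0.55556)
f(q, t) = -5/8 (f(q, t) = -⅛*5 = -5/8)
Z = 605/648 (Z = (5/9)² - 1*(-5/8) = 25/81 + 5/8 = 605/648 ≈ 0.93364)
Z² = (605/648)² = 366025/419904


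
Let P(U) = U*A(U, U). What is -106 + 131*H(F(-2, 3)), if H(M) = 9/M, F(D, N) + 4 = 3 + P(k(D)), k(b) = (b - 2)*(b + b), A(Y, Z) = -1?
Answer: -2981/17 ≈ -175.35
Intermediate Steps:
k(b) = 2*b*(-2 + b) (k(b) = (-2 + b)*(2*b) = 2*b*(-2 + b))
P(U) = -U (P(U) = U*(-1) = -U)
F(D, N) = -1 - 2*D*(-2 + D) (F(D, N) = -4 + (3 - 2*D*(-2 + D)) = -1 - 2*D*(-2 + D))
-106 + 131*H(F(-2, 3)) = -106 + 131*(9/(-1 - 2*(-2)*(-2 - 2))) = -106 + 131*(9/(-1 - 2*(-2)*(-4))) = -106 + 131*(9/(-1 - 16)) = -106 + 131*(9/(-17)) = -106 + 131*(9*(-1/17)) = -106 + 131*(-9/17) = -106 - 1179/17 = -2981/17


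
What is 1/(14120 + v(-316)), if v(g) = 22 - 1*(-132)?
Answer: 1/14274 ≈ 7.0057e-5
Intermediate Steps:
v(g) = 154 (v(g) = 22 + 132 = 154)
1/(14120 + v(-316)) = 1/(14120 + 154) = 1/14274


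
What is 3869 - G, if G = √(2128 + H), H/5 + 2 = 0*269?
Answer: 3869 - √2118 ≈ 3823.0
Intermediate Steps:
H = -10 (H = -10 + 5*(0*269) = -10 + 5*0 = -10 + 0 = -10)
G = √2118 (G = √(2128 - 10) = √2118 ≈ 46.022)
3869 - G = 3869 - √2118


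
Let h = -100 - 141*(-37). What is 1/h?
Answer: 1/5117 ≈ 0.00019543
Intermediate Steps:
h = 5117 (h = -100 + 5217 = 5117)
1/h = 1/5117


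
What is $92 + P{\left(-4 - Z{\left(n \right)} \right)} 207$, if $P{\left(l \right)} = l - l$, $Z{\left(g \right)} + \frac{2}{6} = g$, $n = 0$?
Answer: $92$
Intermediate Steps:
$Z{\left(g \right)} = - \frac{1}{3} + g$
$P{\left(l \right)} = 0$
$92 + P{\left(-4 - Z{\left(n \right)} \right)} 207 = 92 + 0 \cdot 207 = 92 + 0 = 92$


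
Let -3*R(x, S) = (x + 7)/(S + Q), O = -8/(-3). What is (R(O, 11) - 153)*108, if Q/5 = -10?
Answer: -214696/13 ≈ -16515.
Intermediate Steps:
Q = -50 (Q = 5*(-10) = -50)
O = 8/3 (O = -8*(-⅓) = 8/3 ≈ 2.6667)
R(x, S) = -(7 + x)/(3*(-50 + S)) (R(x, S) = -(x + 7)/(3*(S - 50)) = -(7 + x)/(3*(-50 + S)))
(R(O, 11) - 153)*108 = ((-7 - 1*8/3)/(3*(-50 + 11)) - 153)*108 = ((⅓)*(-7 - 8/3)/(-39) - 153)*108 = ((⅓)*(-1/39)*(-29/3) - 153)*108 = (29/351 - 153)*108 = -53674/351*108 = -214696/13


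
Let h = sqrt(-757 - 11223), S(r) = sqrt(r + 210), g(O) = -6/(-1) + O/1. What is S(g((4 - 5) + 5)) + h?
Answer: 2*sqrt(55) + 2*I*sqrt(2995) ≈ 14.832 + 109.45*I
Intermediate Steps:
g(O) = 6 + O (g(O) = -6*(-1) + O*1 = 6 + O)
S(r) = sqrt(210 + r)
h = 2*I*sqrt(2995) (h = sqrt(-11980) = 2*I*sqrt(2995) ≈ 109.45*I)
S(g((4 - 5) + 5)) + h = sqrt(210 + (6 + ((4 - 5) + 5))) + 2*I*sqrt(2995) = sqrt(210 + (6 + (-1 + 5))) + 2*I*sqrt(2995) = sqrt(210 + (6 + 4)) + 2*I*sqrt(2995) = sqrt(210 + 10) + 2*I*sqrt(2995) = sqrt(220) + 2*I*sqrt(2995) = 2*sqrt(55) + 2*I*sqrt(2995)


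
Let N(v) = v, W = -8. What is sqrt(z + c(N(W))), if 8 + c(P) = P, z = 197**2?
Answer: sqrt(38793) ≈ 196.96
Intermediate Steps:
z = 38809
c(P) = -8 + P
sqrt(z + c(N(W))) = sqrt(38809 + (-8 - 8)) = sqrt(38809 - 16) = sqrt(38793)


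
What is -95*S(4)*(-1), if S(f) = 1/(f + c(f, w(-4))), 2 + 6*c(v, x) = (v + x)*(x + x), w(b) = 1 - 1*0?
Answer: 285/16 ≈ 17.813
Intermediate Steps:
w(b) = 1 (w(b) = 1 + 0 = 1)
c(v, x) = -⅓ + x*(v + x)/3 (c(v, x) = -⅓ + ((v + x)*(x + x))/6 = -⅓ + ((v + x)*(2*x))/6 = -⅓ + (2*x*(v + x))/6 = -⅓ + x*(v + x)/3)
S(f) = 3/(4*f) (S(f) = 1/(f + (-⅓ + (⅓)*1² + (⅓)*f*1)) = 1/(f + (-⅓ + (⅓)*1 + f/3)) = 1/(f + (-⅓ + ⅓ + f/3)) = 1/(f + f/3) = 1/(4*f/3) = 3/(4*f))
-95*S(4)*(-1) = -285/(4*4)*(-1) = -95*3/16*(-1) = -285/16*(-1) = 285/16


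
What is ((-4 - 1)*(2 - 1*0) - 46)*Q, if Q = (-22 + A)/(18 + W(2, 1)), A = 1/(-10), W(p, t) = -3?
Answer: 6188/75 ≈ 82.507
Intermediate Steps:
A = -1/10 ≈ -0.10000
Q = -221/150 (Q = (-22 - 1/10)/(18 - 3) = -221/10/15 = -221/10*1/15 = -221/150 ≈ -1.4733)
((-4 - 1)*(2 - 1*0) - 46)*Q = ((-4 - 1)*(2 - 1*0) - 46)*(-221/150) = (-5*(2 + 0) - 46)*(-221/150) = (-5*2 - 46)*(-221/150) = (-10 - 46)*(-221/150) = -56*(-221/150) = 6188/75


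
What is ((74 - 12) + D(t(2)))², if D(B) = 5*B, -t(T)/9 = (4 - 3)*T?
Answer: 784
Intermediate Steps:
t(T) = -9*T (t(T) = -9*(4 - 3)*T = -9*T)
((74 - 12) + D(t(2)))² = ((74 - 12) + 5*(-9*2))² = (62 + 5*(-18))² = (62 - 90)² = (-28)² = 784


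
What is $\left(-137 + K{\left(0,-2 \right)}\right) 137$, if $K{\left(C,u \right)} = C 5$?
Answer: $-18769$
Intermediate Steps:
$K{\left(C,u \right)} = 5 C$
$\left(-137 + K{\left(0,-2 \right)}\right) 137 = \left(-137 + 5 \cdot 0\right) 137 = \left(-137 + 0\right) 137 = \left(-137\right) 137 = -18769$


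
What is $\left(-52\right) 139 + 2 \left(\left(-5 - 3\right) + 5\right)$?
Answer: $-7234$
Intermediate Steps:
$\left(-52\right) 139 + 2 \left(\left(-5 - 3\right) + 5\right) = -7228 + 2 \left(\left(-5 - 3\right) + 5\right) = -7228 + 2 \left(-8 + 5\right) = -7228 + 2 \left(-3\right) = -7228 - 6 = -7234$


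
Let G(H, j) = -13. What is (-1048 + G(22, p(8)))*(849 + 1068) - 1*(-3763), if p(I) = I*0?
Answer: -2030174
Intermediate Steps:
p(I) = 0
(-1048 + G(22, p(8)))*(849 + 1068) - 1*(-3763) = (-1048 - 13)*(849 + 1068) - 1*(-3763) = -1061*1917 + 3763 = -2033937 + 3763 = -2030174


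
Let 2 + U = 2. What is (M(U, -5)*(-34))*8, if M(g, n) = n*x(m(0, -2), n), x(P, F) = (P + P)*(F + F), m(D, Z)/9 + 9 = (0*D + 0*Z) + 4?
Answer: 1224000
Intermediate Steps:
m(D, Z) = -45 (m(D, Z) = -81 + 9*((0*D + 0*Z) + 4) = -81 + 9*((0 + 0) + 4) = -81 + 9*(0 + 4) = -81 + 9*4 = -81 + 36 = -45)
U = 0 (U = -2 + 2 = 0)
x(P, F) = 4*F*P (x(P, F) = (2*P)*(2*F) = 4*F*P)
M(g, n) = -180*n**2 (M(g, n) = n*(4*n*(-45)) = n*(-180*n) = -180*n**2)
(M(U, -5)*(-34))*8 = (-180*(-5)**2*(-34))*8 = (-180*25*(-34))*8 = -4500*(-34)*8 = 153000*8 = 1224000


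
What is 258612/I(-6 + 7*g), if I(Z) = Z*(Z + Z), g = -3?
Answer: 43102/243 ≈ 177.37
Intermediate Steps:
I(Z) = 2*Z**2 (I(Z) = Z*(2*Z) = 2*Z**2)
258612/I(-6 + 7*g) = 258612/((2*(-6 + 7*(-3))**2)) = 258612/((2*(-6 - 21)**2)) = 258612/((2*(-27)**2)) = 258612/((2*729)) = 258612/1458 = 258612*(1/1458) = 43102/243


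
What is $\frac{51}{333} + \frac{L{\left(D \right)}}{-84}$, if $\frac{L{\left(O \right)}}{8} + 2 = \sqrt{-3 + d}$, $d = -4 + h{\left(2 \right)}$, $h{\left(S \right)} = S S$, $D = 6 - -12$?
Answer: $\frac{89}{259} - \frac{2 i \sqrt{3}}{21} \approx 0.34363 - 0.16496 i$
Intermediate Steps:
$D = 18$ ($D = 6 + 12 = 18$)
$h{\left(S \right)} = S^{2}$
$d = 0$ ($d = -4 + 2^{2} = -4 + 4 = 0$)
$L{\left(O \right)} = -16 + 8 i \sqrt{3}$ ($L{\left(O \right)} = -16 + 8 \sqrt{-3 + 0} = -16 + 8 \sqrt{-3} = -16 + 8 i \sqrt{3}$)
$\frac{51}{333} + \frac{L{\left(D \right)}}{-84} = \frac{51}{333} + \frac{-16 + 8 i \sqrt{3}}{-84} = 51 \cdot \frac{1}{333} + \left(-16 + 8 i \sqrt{3}\right) \left(- \frac{1}{84}\right) = \frac{17}{111} + \left(\frac{4}{21} - \frac{2 i \sqrt{3}}{21}\right) = \frac{89}{259} - \frac{2 i \sqrt{3}}{21}$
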